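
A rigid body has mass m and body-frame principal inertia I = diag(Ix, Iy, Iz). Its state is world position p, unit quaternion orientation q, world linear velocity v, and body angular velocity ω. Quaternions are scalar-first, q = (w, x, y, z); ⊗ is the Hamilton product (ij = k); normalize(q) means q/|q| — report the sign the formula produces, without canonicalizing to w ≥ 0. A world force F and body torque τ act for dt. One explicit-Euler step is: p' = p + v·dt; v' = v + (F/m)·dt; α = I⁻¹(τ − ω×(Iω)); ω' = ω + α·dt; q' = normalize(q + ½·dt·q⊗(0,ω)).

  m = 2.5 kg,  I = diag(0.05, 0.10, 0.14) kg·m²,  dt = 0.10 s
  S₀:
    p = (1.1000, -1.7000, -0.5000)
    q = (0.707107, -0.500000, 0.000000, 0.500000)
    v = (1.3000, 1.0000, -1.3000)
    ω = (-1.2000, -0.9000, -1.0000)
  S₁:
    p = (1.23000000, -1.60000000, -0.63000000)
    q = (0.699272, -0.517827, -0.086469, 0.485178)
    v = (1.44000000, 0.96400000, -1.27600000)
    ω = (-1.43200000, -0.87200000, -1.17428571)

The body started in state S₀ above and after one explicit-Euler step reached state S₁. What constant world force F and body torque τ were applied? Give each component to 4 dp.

F = (3.5000, -0.9000, 0.6000)
τ = (-0.0800, -0.0800, -0.1900)

ω₁ − ω₀ = (-0.23200000, 0.02800000, -0.17428571)
gyro term ω₀×Iω₀ = (0.0360, -0.1080, 0.0540)
τ = I·(Δω/dt) + ω₀×(Iω₀) = (-0.0800, -0.0800, -0.1900)
velocity change Δv = (0.14000000, -0.03600000, 0.02400000)
applied force F = (3.5000, -0.9000, 0.6000)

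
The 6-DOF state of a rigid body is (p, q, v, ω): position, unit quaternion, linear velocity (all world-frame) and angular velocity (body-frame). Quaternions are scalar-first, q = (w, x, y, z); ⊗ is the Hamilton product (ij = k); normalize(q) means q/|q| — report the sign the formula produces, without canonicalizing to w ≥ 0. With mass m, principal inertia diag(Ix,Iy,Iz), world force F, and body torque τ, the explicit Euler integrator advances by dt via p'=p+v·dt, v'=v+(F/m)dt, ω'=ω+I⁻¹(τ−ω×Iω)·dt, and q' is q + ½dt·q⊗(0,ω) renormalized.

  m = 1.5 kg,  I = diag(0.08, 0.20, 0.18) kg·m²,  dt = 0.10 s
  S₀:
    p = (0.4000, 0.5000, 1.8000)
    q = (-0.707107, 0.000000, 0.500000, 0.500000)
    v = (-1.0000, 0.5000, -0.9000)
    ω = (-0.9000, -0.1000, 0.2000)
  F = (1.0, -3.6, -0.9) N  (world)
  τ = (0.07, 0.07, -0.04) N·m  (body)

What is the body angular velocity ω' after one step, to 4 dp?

gyro term ω×Iω = (0.0004, 0.0180, 0.0108)
α = I⁻¹(τ − ω×Iω) = (0.8700, 0.2600, -0.2822)
ω' = ω + α·dt = (-0.8130, -0.0740, 0.1718)

ω' = (-0.8130, -0.0740, 0.1718)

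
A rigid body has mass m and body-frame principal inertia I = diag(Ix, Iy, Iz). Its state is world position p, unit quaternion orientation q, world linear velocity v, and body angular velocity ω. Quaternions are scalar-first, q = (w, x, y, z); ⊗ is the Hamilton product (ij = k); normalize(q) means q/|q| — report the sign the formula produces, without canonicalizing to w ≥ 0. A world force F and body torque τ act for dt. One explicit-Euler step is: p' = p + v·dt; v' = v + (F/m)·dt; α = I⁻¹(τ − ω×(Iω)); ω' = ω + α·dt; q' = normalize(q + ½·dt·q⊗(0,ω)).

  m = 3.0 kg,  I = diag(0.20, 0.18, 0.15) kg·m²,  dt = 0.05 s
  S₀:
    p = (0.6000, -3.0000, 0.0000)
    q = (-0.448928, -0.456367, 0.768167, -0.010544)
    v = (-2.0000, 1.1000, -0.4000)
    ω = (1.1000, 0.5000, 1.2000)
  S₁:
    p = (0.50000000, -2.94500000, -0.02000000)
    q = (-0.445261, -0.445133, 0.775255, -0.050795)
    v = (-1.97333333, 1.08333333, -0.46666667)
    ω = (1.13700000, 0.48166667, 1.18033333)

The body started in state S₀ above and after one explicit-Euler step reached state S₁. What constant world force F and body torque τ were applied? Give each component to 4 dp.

velocity change Δv = (0.02666667, -0.01666667, -0.06666667)
F = m·Δv/dt = (1.6000, -1.0000, -4.0000)
Δω = ω₁−ω₀ = (0.03700000, -0.01833333, -0.01966667)
gyro term ω₀×Iω₀ = (-0.0180, 0.0660, -0.0110)
τ = I·(Δω/dt) + ω₀×(Iω₀) = (0.1300, 0.0000, -0.0700)

F = (1.6000, -1.0000, -4.0000)
τ = (0.1300, 0.0000, -0.0700)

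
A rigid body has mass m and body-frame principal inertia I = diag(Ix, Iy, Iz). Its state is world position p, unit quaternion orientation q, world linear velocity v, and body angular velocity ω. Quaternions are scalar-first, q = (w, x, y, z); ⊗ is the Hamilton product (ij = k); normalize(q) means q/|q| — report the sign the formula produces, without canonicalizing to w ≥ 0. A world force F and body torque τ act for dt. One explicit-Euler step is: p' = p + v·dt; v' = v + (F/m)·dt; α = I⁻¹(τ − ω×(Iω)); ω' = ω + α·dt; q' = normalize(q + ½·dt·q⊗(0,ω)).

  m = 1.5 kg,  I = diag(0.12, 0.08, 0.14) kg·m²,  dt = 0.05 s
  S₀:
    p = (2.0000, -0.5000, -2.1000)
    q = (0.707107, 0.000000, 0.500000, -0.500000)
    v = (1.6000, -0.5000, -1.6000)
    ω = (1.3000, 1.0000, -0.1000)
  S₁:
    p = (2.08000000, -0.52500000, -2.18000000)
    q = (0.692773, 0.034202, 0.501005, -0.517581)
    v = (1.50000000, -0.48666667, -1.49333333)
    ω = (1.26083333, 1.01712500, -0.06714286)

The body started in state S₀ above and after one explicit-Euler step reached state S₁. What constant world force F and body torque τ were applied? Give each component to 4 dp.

velocity change Δv = (-0.10000000, 0.01333333, 0.10666667)
m·(v₁−v₀)/dt = (-3.0000, 0.4000, 3.2000)
ω₁ − ω₀ = (-0.03916667, 0.01712500, 0.03285714)
gyro term ω₀×Iω₀ = (-0.0060, 0.0026, -0.0520)
I·α + gyro = (-0.1000, 0.0300, 0.0400)

F = (-3.0000, 0.4000, 3.2000)
τ = (-0.1000, 0.0300, 0.0400)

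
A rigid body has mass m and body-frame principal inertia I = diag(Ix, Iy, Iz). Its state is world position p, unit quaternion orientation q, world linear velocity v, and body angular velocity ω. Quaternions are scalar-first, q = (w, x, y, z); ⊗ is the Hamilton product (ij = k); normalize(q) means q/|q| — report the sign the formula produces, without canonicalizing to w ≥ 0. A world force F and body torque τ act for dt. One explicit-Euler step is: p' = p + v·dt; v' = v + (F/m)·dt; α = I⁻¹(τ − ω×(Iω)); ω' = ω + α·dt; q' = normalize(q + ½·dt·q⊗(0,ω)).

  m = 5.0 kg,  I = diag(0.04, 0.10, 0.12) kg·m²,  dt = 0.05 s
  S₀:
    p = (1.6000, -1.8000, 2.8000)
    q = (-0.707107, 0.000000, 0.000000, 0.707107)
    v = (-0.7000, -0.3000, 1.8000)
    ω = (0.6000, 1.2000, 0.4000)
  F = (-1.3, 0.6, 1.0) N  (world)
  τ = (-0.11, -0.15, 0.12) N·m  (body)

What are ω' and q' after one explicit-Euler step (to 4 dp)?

ω' = (0.4505, 1.1346, 0.4320)
q' = (-0.7137, -0.0318, -0.0106, 0.6996)

ω×(Iω) gyroscopic = (0.0096, -0.0192, 0.0432)
α = I⁻¹(τ − ω×Iω) = (-2.9900, -1.3080, 0.6400)
ω + α·dt = (0.4505, 1.1346, 0.4320)
q⊗(0,ω) = (-0.2828428, -1.2727926, -0.4242642, -0.2828428)
q' = normalize(q + ½dt·q⊗(0,ω)) = (-0.7137, -0.0318, -0.0106, 0.6996)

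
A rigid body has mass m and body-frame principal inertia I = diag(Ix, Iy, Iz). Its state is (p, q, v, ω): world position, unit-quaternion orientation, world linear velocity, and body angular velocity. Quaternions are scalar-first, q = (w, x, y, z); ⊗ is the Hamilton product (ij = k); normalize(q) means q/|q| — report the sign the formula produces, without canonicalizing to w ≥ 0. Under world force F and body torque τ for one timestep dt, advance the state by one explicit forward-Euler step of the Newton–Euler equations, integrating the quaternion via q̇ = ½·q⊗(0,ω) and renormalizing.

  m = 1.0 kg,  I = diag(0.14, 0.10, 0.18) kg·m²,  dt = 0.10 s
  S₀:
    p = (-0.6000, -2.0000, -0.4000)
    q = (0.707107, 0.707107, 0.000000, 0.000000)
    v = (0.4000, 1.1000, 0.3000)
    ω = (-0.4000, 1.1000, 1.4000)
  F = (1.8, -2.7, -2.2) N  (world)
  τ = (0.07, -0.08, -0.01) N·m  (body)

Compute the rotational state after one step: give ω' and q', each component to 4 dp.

ω' = (-0.4380, 0.9976, 1.3847)
q' = (0.7183, 0.6901, -0.0106, 0.0880)

ω×(Iω) gyroscopic = (0.1232, 0.0224, 0.0176)
α = I⁻¹(τ − ω×Iω) = (-0.3800, -1.0240, -0.1533)
new body rate ω' = (-0.4380, 0.9976, 1.3847)
Hamilton product q⊗(0,ω) = (0.2828428, -0.2828428, -0.2121321, 1.7677675)
q' = normalize(q + ½dt·q⊗(0,ω)) = (0.7183, 0.6901, -0.0106, 0.0880)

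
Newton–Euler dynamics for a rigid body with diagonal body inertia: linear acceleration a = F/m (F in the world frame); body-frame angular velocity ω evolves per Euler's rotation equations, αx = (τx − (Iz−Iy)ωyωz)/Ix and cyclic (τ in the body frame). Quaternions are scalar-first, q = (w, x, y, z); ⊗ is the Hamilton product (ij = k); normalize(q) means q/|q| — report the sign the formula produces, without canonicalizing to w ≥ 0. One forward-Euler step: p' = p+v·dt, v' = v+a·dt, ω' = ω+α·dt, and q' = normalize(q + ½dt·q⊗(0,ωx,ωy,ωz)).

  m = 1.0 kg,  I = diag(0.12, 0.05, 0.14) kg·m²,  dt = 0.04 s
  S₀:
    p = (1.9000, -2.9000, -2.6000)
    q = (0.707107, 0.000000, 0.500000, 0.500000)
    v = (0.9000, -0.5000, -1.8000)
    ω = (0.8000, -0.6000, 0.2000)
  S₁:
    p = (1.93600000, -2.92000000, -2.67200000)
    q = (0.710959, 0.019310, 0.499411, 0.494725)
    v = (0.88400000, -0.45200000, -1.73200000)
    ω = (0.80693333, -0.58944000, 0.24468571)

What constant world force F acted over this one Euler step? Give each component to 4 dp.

F = (-0.4000, 1.2000, 1.7000)

v₁ − v₀ = (-0.01600000, 0.04800000, 0.06800000)
applied force F = (-0.4000, 1.2000, 1.7000)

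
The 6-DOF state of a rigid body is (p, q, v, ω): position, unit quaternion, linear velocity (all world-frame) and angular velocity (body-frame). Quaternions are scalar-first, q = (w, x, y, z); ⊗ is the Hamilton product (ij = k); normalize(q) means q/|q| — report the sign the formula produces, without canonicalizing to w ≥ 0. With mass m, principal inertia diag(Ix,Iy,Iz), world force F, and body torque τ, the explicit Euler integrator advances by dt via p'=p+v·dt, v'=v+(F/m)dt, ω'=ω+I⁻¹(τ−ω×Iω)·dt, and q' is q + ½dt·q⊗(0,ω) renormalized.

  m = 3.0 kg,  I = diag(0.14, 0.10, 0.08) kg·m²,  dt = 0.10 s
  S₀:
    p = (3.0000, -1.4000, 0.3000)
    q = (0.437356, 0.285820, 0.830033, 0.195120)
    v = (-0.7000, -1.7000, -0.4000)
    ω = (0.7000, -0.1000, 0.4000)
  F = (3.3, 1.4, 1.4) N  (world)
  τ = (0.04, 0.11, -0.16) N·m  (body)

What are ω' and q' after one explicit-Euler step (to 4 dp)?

ω' = (0.7280, -0.0068, 0.1965)
q' = (0.4272, 0.3184, 0.8283, 0.1732)

gyro term ω×Iω = (0.0008, 0.0168, 0.0028)
α = I⁻¹(τ − ω×Iω) = (0.2800, 0.9320, -2.0350)
ω + α·dt = (0.7280, -0.0068, 0.1965)
q⊗(0,ω) = (-0.1951187, 0.6576744, -0.0214796, -0.4346627)
q + ½dt·q⊗(0,ω), renormalized = (0.4272, 0.3184, 0.8283, 0.1732)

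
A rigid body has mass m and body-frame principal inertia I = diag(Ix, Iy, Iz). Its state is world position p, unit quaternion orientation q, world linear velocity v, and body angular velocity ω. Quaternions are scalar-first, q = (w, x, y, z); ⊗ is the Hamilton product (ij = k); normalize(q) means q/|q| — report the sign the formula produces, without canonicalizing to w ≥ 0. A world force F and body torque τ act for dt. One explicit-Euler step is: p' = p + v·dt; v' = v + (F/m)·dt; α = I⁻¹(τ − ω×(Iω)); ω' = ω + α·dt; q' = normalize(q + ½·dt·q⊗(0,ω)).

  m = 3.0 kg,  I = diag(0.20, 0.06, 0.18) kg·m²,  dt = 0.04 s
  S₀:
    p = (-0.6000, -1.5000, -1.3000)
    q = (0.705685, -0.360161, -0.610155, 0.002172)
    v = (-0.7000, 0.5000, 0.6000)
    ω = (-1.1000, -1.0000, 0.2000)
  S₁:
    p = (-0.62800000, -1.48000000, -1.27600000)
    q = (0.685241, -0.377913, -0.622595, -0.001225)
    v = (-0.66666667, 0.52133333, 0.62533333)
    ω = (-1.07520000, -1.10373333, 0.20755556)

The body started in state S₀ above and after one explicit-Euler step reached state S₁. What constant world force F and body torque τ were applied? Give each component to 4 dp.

velocity change Δv = (0.03333333, 0.02133333, 0.02533333)
F = m·Δv/dt = (2.5000, 1.6000, 1.9000)
ω₁ − ω₀ = (0.02480000, -0.10373333, 0.00755556)
gyro term ω₀×Iω₀ = (-0.0240, -0.0044, -0.1540)
I·α + gyro = (0.1000, -0.1600, -0.1200)

F = (2.5000, 1.6000, 1.9000)
τ = (0.1000, -0.1600, -0.1200)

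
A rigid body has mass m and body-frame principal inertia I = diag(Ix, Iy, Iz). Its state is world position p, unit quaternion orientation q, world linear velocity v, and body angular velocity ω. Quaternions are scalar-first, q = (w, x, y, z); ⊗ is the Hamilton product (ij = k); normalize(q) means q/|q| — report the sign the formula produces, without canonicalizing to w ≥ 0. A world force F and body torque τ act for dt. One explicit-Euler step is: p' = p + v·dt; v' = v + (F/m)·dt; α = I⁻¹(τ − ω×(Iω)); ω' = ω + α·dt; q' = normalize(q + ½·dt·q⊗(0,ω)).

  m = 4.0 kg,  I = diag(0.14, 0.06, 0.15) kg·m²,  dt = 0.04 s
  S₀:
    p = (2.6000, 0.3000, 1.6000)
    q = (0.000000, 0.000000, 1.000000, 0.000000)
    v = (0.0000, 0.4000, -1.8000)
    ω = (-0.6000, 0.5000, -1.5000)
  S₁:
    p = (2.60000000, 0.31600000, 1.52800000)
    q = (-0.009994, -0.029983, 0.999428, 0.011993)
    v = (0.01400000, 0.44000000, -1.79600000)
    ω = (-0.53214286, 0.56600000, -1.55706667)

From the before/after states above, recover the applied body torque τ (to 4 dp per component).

rate change Δω = (0.06785714, 0.06600000, -0.05706667)
I·α + gyro = (0.1700, 0.0900, -0.1900)

τ = (0.1700, 0.0900, -0.1900)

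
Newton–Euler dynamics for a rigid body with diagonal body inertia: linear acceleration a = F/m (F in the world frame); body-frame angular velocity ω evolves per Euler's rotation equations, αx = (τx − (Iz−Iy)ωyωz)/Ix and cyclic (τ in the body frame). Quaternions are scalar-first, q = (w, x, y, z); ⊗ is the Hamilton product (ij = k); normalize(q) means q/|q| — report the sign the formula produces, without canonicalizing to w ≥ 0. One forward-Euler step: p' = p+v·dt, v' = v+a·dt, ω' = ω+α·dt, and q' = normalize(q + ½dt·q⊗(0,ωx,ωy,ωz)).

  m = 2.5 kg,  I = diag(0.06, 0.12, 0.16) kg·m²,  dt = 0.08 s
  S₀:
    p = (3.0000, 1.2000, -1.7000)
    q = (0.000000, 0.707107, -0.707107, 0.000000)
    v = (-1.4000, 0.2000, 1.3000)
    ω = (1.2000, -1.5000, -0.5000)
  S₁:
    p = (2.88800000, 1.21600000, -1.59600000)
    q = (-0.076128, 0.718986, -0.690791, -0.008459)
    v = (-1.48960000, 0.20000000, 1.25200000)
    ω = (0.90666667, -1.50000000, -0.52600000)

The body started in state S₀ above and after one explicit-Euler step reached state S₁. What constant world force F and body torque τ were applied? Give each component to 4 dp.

rate change Δω = (-0.29333333, 0.00000000, -0.02600000)
ω₀×(Iω₀) = (0.0300, 0.0600, -0.1080)
I·α + gyro = (-0.1900, 0.0600, -0.1600)
v₁ − v₀ = (-0.08960000, 0.00000000, -0.04800000)
m·(v₁−v₀)/dt = (-2.8000, 0.0000, -1.5000)

F = (-2.8000, 0.0000, -1.5000)
τ = (-0.1900, 0.0600, -0.1600)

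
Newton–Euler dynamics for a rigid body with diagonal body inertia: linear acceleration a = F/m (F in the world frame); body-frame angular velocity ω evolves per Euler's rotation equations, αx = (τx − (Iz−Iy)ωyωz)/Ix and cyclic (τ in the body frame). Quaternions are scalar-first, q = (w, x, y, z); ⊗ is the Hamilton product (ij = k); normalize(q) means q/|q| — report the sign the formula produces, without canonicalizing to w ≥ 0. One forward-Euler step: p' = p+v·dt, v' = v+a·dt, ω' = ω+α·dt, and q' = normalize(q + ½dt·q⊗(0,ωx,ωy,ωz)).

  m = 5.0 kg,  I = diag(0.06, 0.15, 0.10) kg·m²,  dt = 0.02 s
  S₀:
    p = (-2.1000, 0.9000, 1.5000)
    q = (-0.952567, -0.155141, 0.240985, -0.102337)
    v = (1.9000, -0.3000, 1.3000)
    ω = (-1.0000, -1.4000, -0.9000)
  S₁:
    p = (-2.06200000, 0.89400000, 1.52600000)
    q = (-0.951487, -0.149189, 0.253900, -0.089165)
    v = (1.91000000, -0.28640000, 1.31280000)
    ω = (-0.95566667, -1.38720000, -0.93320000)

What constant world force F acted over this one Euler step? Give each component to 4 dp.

v₁ − v₀ = (0.01000000, 0.01360000, 0.01280000)
applied force F = (2.5000, 3.4000, 3.2000)

F = (2.5000, 3.4000, 3.2000)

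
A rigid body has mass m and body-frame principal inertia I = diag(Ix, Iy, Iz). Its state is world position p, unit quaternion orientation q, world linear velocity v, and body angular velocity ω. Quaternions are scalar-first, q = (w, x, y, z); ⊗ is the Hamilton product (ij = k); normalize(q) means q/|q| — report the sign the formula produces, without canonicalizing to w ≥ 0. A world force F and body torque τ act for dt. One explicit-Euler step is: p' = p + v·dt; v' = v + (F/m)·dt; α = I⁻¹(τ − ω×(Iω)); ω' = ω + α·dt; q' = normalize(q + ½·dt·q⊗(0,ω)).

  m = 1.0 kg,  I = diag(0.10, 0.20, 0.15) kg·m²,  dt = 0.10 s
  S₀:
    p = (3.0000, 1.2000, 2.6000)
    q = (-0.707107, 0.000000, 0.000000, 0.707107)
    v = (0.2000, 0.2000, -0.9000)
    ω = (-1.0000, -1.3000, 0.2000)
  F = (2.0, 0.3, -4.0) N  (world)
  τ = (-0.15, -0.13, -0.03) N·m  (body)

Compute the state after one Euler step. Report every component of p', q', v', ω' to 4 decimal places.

p' = (3.0200, 1.2200, 2.5100)
q' = (-0.7118, 0.0810, 0.0106, 0.6977)
v' = (0.4000, 0.2300, -1.3000)
ω' = (-1.1630, -1.3700, 0.0933)

angular accel α = (-1.6300, -0.7000, -1.0667)
new body rate ω' = (-1.1630, -1.3700, 0.0933)
Hamilton product q⊗(0,ω) = (-0.1414214, 1.6263461, 0.2121321, -0.1414214)
q + ½dt·q⊗(0,ω), renormalized = (-0.7118, 0.0810, 0.0106, 0.6977)
a = F/m = (2.0000, 0.3000, -4.0000)
p + v·dt = (3.0200, 1.2200, 2.5100)
v + (F/m)dt = (0.4000, 0.2300, -1.3000)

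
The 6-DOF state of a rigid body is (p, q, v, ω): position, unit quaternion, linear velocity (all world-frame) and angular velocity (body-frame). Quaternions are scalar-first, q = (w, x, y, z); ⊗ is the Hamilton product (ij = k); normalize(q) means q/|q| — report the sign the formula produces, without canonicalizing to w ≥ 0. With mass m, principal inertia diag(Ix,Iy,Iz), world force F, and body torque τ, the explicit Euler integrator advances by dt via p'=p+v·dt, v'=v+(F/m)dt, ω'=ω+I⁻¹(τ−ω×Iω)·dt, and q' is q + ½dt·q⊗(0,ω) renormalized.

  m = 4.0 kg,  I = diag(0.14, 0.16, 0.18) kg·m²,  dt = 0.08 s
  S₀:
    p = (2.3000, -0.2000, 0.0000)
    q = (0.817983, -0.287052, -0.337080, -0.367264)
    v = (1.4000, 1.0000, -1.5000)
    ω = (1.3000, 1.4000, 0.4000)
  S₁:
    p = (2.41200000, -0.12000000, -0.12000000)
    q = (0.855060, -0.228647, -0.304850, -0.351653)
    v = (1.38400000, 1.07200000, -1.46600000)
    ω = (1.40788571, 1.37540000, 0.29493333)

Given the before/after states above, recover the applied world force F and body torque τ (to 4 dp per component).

ω₁ − ω₀ = (0.10788571, -0.02460000, -0.10506667)
gyro term ω₀×Iω₀ = (0.0112, -0.0208, 0.0364)
applied torque τ = (0.2000, -0.0700, -0.2000)
velocity change Δv = (-0.01600000, 0.07200000, 0.03400000)
applied force F = (-0.8000, 3.6000, 1.7000)

F = (-0.8000, 3.6000, 1.7000)
τ = (0.2000, -0.0700, -0.2000)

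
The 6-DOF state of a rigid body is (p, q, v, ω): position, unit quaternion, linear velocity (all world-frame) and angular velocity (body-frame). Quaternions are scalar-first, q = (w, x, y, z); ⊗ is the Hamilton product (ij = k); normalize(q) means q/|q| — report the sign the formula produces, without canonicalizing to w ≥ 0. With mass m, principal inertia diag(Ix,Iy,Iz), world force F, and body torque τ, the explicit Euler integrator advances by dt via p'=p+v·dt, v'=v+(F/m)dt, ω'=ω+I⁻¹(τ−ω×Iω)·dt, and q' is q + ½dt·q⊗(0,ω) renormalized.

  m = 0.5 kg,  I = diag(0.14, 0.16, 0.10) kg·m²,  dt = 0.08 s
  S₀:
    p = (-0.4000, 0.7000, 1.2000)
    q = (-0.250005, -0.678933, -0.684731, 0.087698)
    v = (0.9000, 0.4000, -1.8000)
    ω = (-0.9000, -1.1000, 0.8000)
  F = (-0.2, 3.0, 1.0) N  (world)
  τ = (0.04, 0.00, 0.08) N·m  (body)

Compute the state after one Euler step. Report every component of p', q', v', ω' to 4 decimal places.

p' = (-0.3280, 0.7320, 1.0560)
q' = (-0.3067, -0.6865, -0.6538, 0.0847)
v' = (0.8680, 0.8800, -1.6400)
ω' = (-0.9073, -1.0856, 0.8482)

ω×(Iω) gyroscopic = (0.0528, -0.0288, 0.0198)
angular accel α = (-0.0914, 0.1800, 0.6020)
ω' = ω + α·dt = (-0.9073, -1.0856, 0.8482)
Hamilton product q⊗(0,ω) = (-1.4344022, -0.2263125, 0.7392237, -0.0694356)
q' = normalize(q + ½dt·q⊗(0,ω)) = (-0.3067, -0.6865, -0.6538, 0.0847)
p + v·dt = (-0.3280, 0.7320, 1.0560)
new velocity v' = (0.8680, 0.8800, -1.6400)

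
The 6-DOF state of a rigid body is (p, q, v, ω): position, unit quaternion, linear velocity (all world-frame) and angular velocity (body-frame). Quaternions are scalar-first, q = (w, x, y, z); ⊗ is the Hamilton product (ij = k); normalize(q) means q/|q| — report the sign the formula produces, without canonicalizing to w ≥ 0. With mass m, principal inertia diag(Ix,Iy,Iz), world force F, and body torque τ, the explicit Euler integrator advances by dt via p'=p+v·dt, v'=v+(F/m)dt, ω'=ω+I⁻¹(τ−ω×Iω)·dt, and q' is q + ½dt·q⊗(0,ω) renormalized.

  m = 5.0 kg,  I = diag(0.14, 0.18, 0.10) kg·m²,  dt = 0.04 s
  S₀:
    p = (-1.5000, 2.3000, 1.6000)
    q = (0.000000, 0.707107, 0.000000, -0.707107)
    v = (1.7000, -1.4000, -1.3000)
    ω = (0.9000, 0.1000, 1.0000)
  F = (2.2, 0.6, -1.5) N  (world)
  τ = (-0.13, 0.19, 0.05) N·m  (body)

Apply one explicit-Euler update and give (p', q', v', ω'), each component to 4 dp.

a = (0.4400, 0.1200, -0.3000)
p + v·dt = (-1.4320, 2.2440, 1.5480)
new velocity v' = (1.7176, -1.3952, -1.3120)
gyro term ω×Iω = (-0.0080, 0.0360, 0.0036)
(τ − ω×Iω)/I = (-0.8714, 0.8556, 0.4640)
new body rate ω' = (0.8651, 0.1342, 1.0186)
Hamilton product q⊗(0,ω) = (0.0707107, 0.0707107, -1.3435033, 0.0707107)
updated quaternion q' = (0.0014, 0.7083, -0.0269, -0.7054)

p' = (-1.4320, 2.2440, 1.5480)
q' = (0.0014, 0.7083, -0.0269, -0.7054)
v' = (1.7176, -1.3952, -1.3120)
ω' = (0.8651, 0.1342, 1.0186)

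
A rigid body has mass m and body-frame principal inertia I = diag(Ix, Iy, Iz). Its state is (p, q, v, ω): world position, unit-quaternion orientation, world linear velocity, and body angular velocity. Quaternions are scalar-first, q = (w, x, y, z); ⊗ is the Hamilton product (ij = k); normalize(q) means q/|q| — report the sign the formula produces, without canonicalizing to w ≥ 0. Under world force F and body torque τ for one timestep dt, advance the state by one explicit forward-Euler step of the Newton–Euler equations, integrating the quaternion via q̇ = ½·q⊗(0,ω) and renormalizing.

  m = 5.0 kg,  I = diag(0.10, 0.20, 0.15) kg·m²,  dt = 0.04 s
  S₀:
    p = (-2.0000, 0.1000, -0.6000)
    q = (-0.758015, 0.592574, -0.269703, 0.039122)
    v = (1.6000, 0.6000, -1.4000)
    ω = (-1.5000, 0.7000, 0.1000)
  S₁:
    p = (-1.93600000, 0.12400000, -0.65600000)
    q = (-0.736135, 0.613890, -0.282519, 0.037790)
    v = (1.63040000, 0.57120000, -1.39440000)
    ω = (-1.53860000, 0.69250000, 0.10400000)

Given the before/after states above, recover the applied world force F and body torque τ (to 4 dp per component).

ω₁ − ω₀ = (-0.03860000, -0.00750000, 0.00400000)
ω₀×(Iω₀) = (-0.0035, 0.0075, -0.1050)
τ = I·(Δω/dt) + ω₀×(Iω₀) = (-0.1000, -0.0300, -0.0900)
v₁ − v₀ = (0.03040000, -0.02880000, 0.00560000)
applied force F = (3.8000, -3.6000, 0.7000)

F = (3.8000, -3.6000, 0.7000)
τ = (-0.1000, -0.0300, -0.0900)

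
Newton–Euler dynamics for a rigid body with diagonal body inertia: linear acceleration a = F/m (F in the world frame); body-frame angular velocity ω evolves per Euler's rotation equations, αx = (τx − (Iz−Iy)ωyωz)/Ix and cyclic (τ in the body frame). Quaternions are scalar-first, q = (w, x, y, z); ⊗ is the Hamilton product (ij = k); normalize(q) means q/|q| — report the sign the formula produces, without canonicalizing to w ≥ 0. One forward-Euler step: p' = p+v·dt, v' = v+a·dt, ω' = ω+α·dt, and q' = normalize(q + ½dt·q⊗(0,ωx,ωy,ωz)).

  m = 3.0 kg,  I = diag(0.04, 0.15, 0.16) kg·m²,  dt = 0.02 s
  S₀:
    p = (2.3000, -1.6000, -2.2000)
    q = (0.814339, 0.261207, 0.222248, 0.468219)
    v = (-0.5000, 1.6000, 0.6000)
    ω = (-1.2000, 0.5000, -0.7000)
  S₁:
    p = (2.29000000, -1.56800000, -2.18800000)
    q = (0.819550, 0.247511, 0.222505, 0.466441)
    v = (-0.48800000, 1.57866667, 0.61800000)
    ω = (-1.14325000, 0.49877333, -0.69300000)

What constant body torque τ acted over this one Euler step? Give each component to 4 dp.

Δω = ω₁−ω₀ = (0.05675000, -0.00122667, 0.00700000)
applied torque τ = (0.1100, -0.1100, -0.0100)

τ = (0.1100, -0.1100, -0.0100)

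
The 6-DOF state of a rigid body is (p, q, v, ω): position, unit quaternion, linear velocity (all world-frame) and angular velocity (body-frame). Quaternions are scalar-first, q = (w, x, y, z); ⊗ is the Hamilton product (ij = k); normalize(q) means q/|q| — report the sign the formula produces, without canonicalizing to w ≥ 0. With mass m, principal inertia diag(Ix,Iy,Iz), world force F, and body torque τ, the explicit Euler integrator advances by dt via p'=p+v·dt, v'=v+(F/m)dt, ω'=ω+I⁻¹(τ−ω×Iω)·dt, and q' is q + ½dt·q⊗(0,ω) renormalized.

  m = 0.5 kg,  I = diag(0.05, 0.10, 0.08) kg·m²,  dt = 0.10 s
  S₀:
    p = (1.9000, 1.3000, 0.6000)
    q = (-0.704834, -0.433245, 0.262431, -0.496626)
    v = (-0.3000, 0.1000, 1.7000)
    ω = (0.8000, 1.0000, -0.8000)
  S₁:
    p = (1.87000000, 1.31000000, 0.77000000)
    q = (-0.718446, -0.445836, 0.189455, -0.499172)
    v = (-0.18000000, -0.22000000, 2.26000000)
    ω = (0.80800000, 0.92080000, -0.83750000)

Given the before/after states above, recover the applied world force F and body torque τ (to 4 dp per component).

F = (0.6000, -1.6000, 2.8000)
τ = (0.0200, -0.0600, 0.0100)

rate change Δω = (0.00800000, -0.07920000, -0.03750000)
applied torque τ = (0.0200, -0.0600, 0.0100)
velocity change Δv = (0.12000000, -0.32000000, 0.56000000)
m·(v₁−v₀)/dt = (0.6000, -1.6000, 2.8000)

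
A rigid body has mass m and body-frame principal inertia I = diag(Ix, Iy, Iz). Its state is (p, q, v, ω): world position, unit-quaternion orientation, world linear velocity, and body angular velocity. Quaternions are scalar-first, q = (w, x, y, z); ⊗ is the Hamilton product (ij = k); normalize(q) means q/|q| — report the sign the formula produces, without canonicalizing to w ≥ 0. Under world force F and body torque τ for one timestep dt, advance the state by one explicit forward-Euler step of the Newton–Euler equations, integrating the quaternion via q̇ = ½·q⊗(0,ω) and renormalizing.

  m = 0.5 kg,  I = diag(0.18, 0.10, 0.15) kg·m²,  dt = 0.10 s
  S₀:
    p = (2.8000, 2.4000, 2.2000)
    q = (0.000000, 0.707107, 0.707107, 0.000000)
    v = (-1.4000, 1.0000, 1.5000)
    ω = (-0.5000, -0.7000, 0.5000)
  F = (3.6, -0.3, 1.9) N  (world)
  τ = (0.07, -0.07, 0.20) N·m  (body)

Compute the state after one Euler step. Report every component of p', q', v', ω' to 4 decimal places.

p' = (2.6600, 2.5000, 2.3500)
q' = (0.0424, 0.7239, 0.6886, -0.0071)
v' = (-0.6800, 0.9400, 1.8800)
ω' = (-0.4514, -0.7625, 0.6520)

ω×(Iω) gyroscopic = (-0.0175, -0.0075, -0.0280)
α = I⁻¹(τ − ω×Iω) = (0.4861, -0.6250, 1.5200)
ω' = ω + α·dt = (-0.4514, -0.7625, 0.6520)
q⊗(0,ω) = (0.8485284, 0.3535535, -0.3535535, -0.1414214)
q + ½dt·q⊗(0,ω), renormalized = (0.0424, 0.7239, 0.6886, -0.0071)
a = (7.2000, -0.6000, 3.8000)
p' = p + v·dt = (2.6600, 2.5000, 2.3500)
new velocity v' = (-0.6800, 0.9400, 1.8800)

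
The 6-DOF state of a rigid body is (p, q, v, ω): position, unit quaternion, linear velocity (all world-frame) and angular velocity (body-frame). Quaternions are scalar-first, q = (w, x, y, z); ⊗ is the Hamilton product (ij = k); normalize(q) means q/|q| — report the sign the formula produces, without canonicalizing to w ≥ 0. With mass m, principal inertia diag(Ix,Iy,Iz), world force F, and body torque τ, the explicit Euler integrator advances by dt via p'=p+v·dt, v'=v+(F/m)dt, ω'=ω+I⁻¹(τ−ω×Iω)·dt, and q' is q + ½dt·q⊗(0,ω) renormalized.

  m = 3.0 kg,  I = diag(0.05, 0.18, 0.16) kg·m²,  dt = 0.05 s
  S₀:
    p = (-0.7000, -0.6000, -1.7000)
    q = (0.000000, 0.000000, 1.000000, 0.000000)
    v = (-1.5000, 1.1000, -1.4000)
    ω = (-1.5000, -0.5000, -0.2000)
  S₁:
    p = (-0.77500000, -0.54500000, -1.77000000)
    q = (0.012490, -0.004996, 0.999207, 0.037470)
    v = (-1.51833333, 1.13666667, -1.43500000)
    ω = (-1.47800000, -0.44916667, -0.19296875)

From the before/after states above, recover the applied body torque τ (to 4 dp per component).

τ = (0.0200, 0.1500, 0.1200)

Δω = ω₁−ω₀ = (0.02200000, 0.05083333, 0.00703125)
precession coupling = (-0.0020, -0.0330, 0.0975)
applied torque τ = (0.0200, 0.1500, 0.1200)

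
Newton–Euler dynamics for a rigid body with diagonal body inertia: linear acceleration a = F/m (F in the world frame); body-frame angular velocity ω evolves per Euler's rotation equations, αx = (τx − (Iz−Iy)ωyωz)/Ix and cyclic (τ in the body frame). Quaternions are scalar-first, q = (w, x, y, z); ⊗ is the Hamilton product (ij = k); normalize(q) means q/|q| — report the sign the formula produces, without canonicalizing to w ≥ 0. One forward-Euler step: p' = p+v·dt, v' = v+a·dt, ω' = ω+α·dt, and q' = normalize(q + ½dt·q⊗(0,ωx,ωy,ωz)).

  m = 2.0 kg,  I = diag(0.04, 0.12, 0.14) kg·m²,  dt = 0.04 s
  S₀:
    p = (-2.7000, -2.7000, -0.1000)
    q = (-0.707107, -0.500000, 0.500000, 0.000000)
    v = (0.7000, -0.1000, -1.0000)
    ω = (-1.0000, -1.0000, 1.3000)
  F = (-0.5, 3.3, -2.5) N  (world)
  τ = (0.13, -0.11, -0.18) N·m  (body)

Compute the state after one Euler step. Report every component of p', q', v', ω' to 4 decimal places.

a = (-0.2500, 1.6500, -1.2500)
p' = p + v·dt = (-2.6720, -2.7040, -0.1400)
v' = v + a·dt = (0.6900, -0.0340, -1.0500)
ω×(Iω) gyroscopic = (-0.0260, 0.1300, 0.0800)
angular accel α = (3.9000, -2.0000, -1.8571)
ω + α·dt = (-0.8440, -1.0800, 1.2257)
Hamilton product q⊗(0,ω) = (0.0000000, 1.3571070, 1.3571070, 0.0807609)
updated quaternion q' = (-0.7066, -0.4725, 0.5268, 0.0016)

p' = (-2.6720, -2.7040, -0.1400)
q' = (-0.7066, -0.4725, 0.5268, 0.0016)
v' = (0.6900, -0.0340, -1.0500)
ω' = (-0.8440, -1.0800, 1.2257)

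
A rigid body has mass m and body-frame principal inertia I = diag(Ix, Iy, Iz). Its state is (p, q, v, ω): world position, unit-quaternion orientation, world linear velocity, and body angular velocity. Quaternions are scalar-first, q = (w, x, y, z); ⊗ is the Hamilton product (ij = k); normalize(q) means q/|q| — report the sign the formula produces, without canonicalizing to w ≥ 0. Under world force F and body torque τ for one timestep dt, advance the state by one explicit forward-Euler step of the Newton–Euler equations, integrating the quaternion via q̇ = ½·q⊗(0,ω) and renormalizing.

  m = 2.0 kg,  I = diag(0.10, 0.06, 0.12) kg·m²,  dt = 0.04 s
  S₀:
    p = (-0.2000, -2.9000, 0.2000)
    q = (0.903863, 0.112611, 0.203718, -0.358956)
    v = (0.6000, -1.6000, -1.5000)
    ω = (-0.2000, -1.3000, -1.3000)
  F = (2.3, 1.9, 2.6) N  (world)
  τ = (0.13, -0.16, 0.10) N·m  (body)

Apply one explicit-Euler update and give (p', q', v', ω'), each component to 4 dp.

ω×(Iω) gyroscopic = (0.1014, -0.0052, -0.0104)
angular accel α = (0.2860, -2.5800, 0.9200)
new body rate ω' = (-0.1886, -1.4032, -1.2632)
q⊗(0,ω) = (-0.1792872, -0.9122488, -0.9568364, -1.2806726)
q + ½dt·q⊗(0,ω), renormalized = (0.8997, 0.0943, 0.1845, -0.3843)
a = F/m = (1.1500, 0.9500, 1.3000)
p' = p + v·dt = (-0.1760, -2.9640, 0.1400)
v + (F/m)dt = (0.6460, -1.5620, -1.4480)

p' = (-0.1760, -2.9640, 0.1400)
q' = (0.8997, 0.0943, 0.1845, -0.3843)
v' = (0.6460, -1.5620, -1.4480)
ω' = (-0.1886, -1.4032, -1.2632)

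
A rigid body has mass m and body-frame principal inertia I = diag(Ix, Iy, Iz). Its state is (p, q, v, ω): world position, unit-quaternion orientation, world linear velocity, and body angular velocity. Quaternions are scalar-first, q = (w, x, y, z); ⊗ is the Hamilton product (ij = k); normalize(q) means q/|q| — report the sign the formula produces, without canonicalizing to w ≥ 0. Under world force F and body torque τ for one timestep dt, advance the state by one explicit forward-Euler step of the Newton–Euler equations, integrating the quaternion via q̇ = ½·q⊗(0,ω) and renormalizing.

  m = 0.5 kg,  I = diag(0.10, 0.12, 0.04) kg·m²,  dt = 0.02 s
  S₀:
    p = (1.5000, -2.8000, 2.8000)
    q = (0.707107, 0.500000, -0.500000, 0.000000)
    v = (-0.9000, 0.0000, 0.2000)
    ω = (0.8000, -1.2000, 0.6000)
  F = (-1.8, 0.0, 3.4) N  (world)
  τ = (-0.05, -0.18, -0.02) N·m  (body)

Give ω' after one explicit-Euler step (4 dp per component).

(τ − ω×Iω)/I = (-1.0760, -1.7400, -0.0200)
new body rate ω' = (0.7785, -1.2348, 0.5996)

ω' = (0.7785, -1.2348, 0.5996)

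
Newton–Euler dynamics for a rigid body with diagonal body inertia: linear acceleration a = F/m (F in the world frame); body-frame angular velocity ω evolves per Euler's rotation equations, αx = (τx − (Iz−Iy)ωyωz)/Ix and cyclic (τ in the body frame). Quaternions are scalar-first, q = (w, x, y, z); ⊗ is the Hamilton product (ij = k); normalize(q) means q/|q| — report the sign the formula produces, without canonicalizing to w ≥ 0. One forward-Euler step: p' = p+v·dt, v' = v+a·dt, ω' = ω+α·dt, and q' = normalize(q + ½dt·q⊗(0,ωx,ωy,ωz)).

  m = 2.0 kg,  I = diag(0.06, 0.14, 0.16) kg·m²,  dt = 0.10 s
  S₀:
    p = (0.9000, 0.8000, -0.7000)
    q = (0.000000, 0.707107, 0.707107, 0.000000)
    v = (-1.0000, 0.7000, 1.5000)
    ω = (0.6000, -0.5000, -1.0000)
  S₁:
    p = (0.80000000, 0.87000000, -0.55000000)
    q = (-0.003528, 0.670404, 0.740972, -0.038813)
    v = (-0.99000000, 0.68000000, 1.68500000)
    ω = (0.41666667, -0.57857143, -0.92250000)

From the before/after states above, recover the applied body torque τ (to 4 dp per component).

τ = (-0.1000, -0.0500, 0.1000)

rate change Δω = (-0.18333333, -0.07857143, 0.07750000)
precession coupling = (0.0100, 0.0600, -0.0240)
I·α + gyro = (-0.1000, -0.0500, 0.1000)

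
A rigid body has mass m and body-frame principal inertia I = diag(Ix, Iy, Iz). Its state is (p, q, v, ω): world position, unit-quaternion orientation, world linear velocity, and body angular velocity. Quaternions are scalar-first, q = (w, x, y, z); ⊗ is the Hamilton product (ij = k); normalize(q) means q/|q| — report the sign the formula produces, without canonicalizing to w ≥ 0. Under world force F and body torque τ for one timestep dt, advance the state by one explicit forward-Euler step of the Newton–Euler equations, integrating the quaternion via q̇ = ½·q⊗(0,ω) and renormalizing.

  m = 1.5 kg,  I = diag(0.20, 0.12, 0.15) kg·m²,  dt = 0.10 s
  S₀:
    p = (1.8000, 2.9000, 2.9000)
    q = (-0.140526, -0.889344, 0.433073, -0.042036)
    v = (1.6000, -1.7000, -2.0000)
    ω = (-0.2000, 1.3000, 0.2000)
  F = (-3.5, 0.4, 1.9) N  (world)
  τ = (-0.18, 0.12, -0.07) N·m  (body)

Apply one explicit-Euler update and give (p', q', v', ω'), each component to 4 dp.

p' = (1.9600, 2.7300, 2.7000)
q' = (-0.1768, -0.8789, 0.4323, -0.0967)
v' = (1.3667, -1.6733, -1.8733)
ω' = (-0.2939, 1.4017, 0.1395)

a = F/m = (-2.3333, 0.2667, 1.2667)
p + v·dt = (1.9600, 2.7300, 2.7000)
v + (F/m)dt = (1.3667, -1.6733, -1.8733)
gyro term ω×Iω = (0.0078, -0.0020, 0.0208)
angular accel α = (-0.9390, 1.0167, -0.6053)
ω' = ω + α·dt = (-0.2939, 1.4017, 0.1395)
q⊗(0,ω) = (-0.7324565, 0.1693666, 0.0035922, -1.0976378)
q + ½dt·q⊗(0,ω), renormalized = (-0.1768, -0.8789, 0.4323, -0.0967)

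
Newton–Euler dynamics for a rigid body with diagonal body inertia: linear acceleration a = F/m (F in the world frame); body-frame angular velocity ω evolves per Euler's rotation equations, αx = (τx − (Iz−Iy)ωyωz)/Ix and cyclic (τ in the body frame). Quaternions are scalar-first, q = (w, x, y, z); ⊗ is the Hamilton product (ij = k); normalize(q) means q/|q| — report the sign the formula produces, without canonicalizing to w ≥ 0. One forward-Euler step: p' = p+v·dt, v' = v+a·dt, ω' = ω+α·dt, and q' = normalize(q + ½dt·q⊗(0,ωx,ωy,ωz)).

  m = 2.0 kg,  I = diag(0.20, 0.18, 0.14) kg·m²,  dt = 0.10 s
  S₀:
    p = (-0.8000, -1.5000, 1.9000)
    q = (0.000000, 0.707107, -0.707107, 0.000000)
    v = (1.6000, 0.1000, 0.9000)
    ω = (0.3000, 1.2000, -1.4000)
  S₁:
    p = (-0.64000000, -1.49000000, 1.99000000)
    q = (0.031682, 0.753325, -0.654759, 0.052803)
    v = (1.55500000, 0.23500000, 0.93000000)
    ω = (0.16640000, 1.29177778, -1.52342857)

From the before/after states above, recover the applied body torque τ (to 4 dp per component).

Δω = ω₁−ω₀ = (-0.13360000, 0.09177778, -0.12342857)
precession coupling = (0.0672, -0.0252, -0.0072)
I·α + gyro = (-0.2000, 0.1400, -0.1800)

τ = (-0.2000, 0.1400, -0.1800)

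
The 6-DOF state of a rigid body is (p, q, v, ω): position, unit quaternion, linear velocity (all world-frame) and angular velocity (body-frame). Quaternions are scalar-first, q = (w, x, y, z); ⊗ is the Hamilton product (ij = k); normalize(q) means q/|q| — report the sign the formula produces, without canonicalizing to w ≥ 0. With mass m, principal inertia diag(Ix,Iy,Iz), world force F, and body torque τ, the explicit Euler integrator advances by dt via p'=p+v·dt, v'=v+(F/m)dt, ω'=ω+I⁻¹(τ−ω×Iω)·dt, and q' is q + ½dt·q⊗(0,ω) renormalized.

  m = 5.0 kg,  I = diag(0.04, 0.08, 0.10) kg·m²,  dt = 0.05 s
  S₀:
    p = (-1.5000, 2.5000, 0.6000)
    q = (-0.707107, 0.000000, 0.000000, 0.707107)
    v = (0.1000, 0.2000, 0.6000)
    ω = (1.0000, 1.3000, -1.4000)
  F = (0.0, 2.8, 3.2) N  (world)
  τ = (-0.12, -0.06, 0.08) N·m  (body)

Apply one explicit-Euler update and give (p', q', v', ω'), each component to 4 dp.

ω×(Iω) gyroscopic = (-0.0364, 0.0840, 0.0520)
angular accel α = (-2.0900, -1.8000, 0.2800)
ω' = ω + α·dt = (0.8955, 1.2100, -1.3860)
q⊗(0,ω) = (0.9899498, -1.6263461, -0.2121321, 0.9899498)
updated quaternion q' = (-0.6814, -0.0406, -0.0053, 0.7308)
new position p' = (-1.4950, 2.5100, 0.6300)
v + (F/m)dt = (0.1000, 0.2280, 0.6320)

p' = (-1.4950, 2.5100, 0.6300)
q' = (-0.6814, -0.0406, -0.0053, 0.7308)
v' = (0.1000, 0.2280, 0.6320)
ω' = (0.8955, 1.2100, -1.3860)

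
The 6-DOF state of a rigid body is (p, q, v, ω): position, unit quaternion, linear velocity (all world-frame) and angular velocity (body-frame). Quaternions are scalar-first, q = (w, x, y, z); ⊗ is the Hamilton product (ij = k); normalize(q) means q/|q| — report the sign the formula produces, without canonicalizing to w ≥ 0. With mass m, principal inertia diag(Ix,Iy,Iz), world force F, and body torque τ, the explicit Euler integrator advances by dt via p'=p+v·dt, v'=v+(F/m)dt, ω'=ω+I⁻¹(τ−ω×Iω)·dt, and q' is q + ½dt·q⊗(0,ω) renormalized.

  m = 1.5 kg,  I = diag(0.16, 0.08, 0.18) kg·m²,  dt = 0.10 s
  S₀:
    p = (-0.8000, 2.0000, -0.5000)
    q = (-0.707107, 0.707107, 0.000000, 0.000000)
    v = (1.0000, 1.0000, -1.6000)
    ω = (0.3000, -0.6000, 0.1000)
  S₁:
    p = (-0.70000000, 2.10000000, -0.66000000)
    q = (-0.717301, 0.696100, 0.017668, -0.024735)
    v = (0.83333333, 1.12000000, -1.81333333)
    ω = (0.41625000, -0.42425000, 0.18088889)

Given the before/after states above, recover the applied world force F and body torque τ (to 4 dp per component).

Δv = v₁−v₀ = (-0.16666667, 0.12000000, -0.21333333)
F = m·Δv/dt = (-2.5000, 1.8000, -3.2000)
ω₁ − ω₀ = (0.11625000, 0.17575000, 0.08088889)
precession coupling = (-0.0060, -0.0006, 0.0144)
τ = I·(Δω/dt) + ω₀×(Iω₀) = (0.1800, 0.1400, 0.1600)

F = (-2.5000, 1.8000, -3.2000)
τ = (0.1800, 0.1400, 0.1600)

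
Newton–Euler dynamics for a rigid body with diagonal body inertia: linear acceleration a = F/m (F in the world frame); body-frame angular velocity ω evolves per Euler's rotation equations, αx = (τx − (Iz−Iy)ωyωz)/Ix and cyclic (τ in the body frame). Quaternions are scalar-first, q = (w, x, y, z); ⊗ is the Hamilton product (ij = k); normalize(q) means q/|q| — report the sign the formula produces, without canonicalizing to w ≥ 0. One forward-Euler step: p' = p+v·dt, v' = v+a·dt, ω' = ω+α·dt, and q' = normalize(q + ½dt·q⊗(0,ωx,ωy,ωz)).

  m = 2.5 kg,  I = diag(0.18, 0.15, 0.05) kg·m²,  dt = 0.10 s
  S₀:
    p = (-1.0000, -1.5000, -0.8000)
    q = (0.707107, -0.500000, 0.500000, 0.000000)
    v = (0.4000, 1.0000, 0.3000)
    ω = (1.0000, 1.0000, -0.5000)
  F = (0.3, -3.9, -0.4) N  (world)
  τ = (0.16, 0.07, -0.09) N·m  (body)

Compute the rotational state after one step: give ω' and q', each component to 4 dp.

ω' = (1.0611, 1.0900, -0.6200)
q' = (0.7051, -0.4758, 0.5214, -0.0675)

precession coupling ω×(Iω) = (0.0500, -0.0650, -0.0300)
α = I⁻¹(τ − ω×Iω) = (0.6111, 0.9000, -1.2000)
ω + α·dt = (1.0611, 1.0900, -0.6200)
2q̇ = q⊗(0,ω) = (0.0000000, 0.4571070, 0.4571070, -1.3535535)
updated quaternion q' = (0.7051, -0.4758, 0.5214, -0.0675)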